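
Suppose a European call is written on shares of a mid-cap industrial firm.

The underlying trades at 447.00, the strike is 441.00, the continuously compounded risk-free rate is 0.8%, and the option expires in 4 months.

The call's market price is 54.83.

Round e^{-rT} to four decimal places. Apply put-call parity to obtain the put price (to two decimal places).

47.64

exp(−rT) = exp(−0.008·0.3333) = 0.9973
Put-call parity: C − P = S − K·e^(−rT) = 447 − 441·0.9973 = 447 − 439.8093 = 7.1907
P = C − (C − P) = 54.83 − (7.1907) = 47.6393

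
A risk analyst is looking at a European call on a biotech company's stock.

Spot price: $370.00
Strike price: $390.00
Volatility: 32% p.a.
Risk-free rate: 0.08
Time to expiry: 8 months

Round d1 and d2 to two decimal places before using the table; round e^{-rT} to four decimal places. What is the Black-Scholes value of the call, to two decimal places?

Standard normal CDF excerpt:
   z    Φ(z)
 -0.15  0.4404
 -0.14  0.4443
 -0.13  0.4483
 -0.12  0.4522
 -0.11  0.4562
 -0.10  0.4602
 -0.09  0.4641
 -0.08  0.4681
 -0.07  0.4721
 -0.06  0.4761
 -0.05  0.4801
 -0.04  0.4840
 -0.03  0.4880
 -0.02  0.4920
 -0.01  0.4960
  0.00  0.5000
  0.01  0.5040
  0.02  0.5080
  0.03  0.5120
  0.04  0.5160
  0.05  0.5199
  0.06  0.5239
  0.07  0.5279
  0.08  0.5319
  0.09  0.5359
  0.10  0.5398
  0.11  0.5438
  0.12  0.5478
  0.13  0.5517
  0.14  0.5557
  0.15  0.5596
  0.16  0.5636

$38.37

T = 0.6667;  σ√T = 0.2613
ln(S/K) + (r + σ²/2)T = ln(370/390) + (0.08 + 0.32²/2)·0.6667 = -0.0526 + 0.0875 = 0.0348
d₁ = 0.0348 / 0.2613 = 0.1333 ⇒ 0.13
d₂ = d₁ − σ√T = 0.1333 − 0.2613 = -0.1280 ⇒ -0.13
exp(−rT) = exp(−0.08·0.6667) = 0.9481
N(d₁) = N(0.13) = 0.5517;  N(d₂) = N(-0.13) = 0.4483
C = 370·0.5517 − 390·0.9481·0.4483 = 204.1290 − 165.7630 = 38.3660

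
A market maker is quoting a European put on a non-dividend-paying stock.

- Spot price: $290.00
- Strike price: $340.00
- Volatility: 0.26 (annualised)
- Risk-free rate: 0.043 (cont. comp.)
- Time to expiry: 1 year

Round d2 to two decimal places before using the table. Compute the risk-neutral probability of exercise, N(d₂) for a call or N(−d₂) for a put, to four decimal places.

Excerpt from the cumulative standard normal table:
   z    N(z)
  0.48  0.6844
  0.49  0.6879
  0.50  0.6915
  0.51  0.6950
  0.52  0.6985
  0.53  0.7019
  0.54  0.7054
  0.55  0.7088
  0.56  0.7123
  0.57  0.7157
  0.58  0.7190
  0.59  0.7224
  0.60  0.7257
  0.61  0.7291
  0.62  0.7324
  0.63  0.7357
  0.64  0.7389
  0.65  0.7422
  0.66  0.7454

σ√T = 0.26 × 1.0000 = 0.2600
ln(S/K) + (r + σ²/2)T = ln(290/340) + (0.043 + 0.26²/2)·1 = -0.1591 + 0.0768 = -0.0823
d₁ = -0.0823 / 0.2600 = -0.3164 ≈ -0.32
d₂ = d₁ − σ√T = -0.3164 − 0.2600 = -0.5764 ≈ -0.58
Risk-neutral Pr[S_T < K] = N(−d₂) = N(0.58) = 0.7190

0.7190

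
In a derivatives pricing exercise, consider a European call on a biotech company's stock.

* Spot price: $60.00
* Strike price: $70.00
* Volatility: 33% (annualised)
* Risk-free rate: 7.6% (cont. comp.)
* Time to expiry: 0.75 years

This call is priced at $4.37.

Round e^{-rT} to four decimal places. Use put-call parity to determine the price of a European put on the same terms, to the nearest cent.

$10.49

exp(−rT) = exp(−0.076·0.75) = 0.9446
Put-call parity: C − P = S − K·e^(−rT) = 60 − 70·0.9446 = 60 − 66.1220 = -6.1220
P = C − (C − P) = 4.37 − (-6.1220) = 10.4920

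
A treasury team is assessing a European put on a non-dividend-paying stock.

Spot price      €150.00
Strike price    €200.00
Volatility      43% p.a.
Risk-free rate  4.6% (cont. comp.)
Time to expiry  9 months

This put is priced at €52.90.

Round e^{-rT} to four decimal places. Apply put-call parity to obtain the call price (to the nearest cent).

e^(−rT) = e^(−0.046·0.75) = 0.9661
Put-call parity: C − P = S − K·e^(−rT) = 150 − 200·0.9661 = 150 − 193.2200 = -43.2200
C = P + (C − P) = 52.90 + (-43.2200) = 9.6800

€9.68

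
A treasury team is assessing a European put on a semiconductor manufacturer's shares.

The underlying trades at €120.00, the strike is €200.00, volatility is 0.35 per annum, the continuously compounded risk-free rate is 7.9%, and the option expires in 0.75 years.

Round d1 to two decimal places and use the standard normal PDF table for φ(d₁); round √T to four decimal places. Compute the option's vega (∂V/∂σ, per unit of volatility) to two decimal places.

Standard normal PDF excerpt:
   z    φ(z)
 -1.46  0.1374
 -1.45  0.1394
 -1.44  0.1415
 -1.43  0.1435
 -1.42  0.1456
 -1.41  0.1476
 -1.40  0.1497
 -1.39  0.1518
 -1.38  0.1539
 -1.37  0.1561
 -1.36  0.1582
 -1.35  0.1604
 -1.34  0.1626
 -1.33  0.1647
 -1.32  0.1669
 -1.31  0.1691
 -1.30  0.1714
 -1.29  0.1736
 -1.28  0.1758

16.90

σ√T = 0.35·√0.75 = 0.3031
d₁ = [ln(120/200) + (0.079 + 0.35²/2)·0.75] / 0.3031 = [-0.5108 + 0.1052] / 0.3031 = -1.3383 → -1.34
√T = √0.75 = 0.8660
φ(d₁) = φ(-1.34) = 0.1626
vega = S·φ(d₁)·√T = 120·0.1626·0.8660 = 16.8974
(The call has the same vega.)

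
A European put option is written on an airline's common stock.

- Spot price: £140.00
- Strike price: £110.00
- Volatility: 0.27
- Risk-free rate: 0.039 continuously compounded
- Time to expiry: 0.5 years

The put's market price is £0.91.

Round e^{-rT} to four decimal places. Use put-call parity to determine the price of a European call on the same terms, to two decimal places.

£33.03

exp(−rT) = exp(−0.039·0.5) = 0.9807
Put-call parity: C − P = S − K·e^(−rT) = 140 − 110·0.9807 = 140 − 107.8770 = 32.1230
C = P + (C − P) = 0.91 + (32.1230) = 33.0330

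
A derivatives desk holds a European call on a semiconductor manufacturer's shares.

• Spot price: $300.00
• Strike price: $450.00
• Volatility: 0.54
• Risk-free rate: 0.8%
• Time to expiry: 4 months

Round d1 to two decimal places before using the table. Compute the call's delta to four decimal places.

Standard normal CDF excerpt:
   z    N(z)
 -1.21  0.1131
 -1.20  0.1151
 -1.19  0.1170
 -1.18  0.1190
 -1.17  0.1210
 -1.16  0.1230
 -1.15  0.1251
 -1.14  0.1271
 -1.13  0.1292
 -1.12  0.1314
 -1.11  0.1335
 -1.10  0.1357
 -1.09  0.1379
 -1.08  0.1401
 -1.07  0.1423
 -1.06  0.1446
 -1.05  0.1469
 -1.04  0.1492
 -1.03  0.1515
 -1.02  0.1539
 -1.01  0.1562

0.1271

σ√T = 0.54 × 0.5774 = 0.3118
d₁ = [ln(300/450) + (0.008 + 0.54²/2)·0.3333] / 0.3118 = [-0.4055 + 0.0513] / 0.3118 = -1.1361 which rounds to -1.14
N(d₁) = N(-1.14) = 0.1271
Δ_call = N(d₁) = 0.1271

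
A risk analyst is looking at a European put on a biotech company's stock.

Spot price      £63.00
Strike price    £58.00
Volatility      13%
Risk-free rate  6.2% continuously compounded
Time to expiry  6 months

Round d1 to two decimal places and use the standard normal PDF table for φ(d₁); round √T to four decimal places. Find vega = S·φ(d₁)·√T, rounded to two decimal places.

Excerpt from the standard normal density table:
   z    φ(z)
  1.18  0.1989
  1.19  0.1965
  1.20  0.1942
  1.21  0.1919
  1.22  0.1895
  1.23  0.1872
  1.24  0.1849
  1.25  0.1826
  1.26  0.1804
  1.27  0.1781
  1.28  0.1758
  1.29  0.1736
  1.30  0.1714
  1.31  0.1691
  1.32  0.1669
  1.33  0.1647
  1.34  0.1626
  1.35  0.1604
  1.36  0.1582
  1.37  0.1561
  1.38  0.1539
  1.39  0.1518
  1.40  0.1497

T = 0.5;  σ√T = 0.0919
ln(S/K) + (r + σ²/2)T = ln(63/58) + (0.062 + 0.13²/2)·0.5 = 0.0827 + 0.0352 = 0.1179
d₁ = 0.1179 / 0.0919 = 1.2828 ≈ 1.28
√T = √0.5 = 0.7071
φ(d₁) = φ(1.28) = 0.1758
vega = S·φ(d₁)·√T = 63·0.1758·0.7071 = 7.8314

7.83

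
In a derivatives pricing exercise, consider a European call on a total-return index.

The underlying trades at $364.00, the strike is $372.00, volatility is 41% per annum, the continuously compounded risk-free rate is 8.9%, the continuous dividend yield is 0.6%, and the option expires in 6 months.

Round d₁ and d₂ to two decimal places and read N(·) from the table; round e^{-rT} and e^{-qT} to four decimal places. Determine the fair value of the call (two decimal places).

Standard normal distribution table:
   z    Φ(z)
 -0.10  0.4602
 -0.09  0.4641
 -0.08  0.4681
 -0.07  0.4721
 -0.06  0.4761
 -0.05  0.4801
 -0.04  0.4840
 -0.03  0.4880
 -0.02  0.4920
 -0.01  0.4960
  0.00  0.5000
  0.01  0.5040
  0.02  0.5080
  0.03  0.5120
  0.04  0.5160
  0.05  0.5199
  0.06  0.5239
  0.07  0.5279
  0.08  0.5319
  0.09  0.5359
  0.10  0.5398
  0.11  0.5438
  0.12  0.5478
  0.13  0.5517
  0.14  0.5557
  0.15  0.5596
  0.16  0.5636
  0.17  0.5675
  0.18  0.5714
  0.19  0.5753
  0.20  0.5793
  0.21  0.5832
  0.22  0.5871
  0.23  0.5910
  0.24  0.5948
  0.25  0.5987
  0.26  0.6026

T = 0.5;  σ√T = 0.2899
ln(S/K) + (r − q + σ²/2)T = ln(364/372) + (0.089 − 0.006 + 0.41²/2)·0.5 = -0.0217 + 0.0835 = 0.0618
d₁ = 0.0618 / 0.2899 = 0.2131 → 0.21
d₂ = d₁ − σ√T = 0.2131 − 0.2899 = -0.0768 → -0.08
exp(−qT) = exp(−0.006·0.5) = 0.9970;  exp(−rT) = exp(−0.089·0.5) = 0.9565
C = 364·0.9970·N(0.21) − 372·0.9565·N(-0.08) = 364·0.9970·0.5832 − 372·0.9565·0.4681 = 211.6479 − 166.5584 = 45.0895

$45.09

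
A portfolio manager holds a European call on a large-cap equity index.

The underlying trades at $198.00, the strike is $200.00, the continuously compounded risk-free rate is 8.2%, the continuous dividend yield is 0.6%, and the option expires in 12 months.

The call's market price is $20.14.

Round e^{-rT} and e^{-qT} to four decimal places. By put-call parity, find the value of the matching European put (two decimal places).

$7.59

e^(−qT) = e^(−0.006·1) = 0.9940;  e^(−rT) = e^(−0.082·1) = 0.9213
Put-call parity: C − P = S·e^(−qT) − K·e^(−rT) = 198·0.9940 − 200·0.9213 = 196.8120 − 184.2600 = 12.5520
P = C − (C − P) = 20.14 − (12.5520) = 7.5880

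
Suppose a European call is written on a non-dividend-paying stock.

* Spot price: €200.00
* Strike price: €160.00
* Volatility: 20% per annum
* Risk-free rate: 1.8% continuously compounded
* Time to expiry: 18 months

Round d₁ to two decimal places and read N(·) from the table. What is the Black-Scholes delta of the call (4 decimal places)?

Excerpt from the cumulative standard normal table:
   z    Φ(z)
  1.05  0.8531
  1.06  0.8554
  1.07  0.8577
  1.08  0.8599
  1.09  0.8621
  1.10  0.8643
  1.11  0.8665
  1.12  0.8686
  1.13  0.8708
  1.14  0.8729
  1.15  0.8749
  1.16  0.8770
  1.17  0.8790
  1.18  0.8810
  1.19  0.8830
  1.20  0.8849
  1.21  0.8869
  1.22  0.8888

σ√T = 0.2 × 1.2247 = 0.2449
ln(S/K) + (r + σ²/2)T = ln(200/160) + (0.018 + 0.2²/2)·1.5 = 0.2231 + 0.0570 = 0.2801
d₁ = 0.2801 / 0.2449 = 1.1437 ≈ 1.14
N(d₁) = N(1.14) = 0.8729
Δ_call = N(d₁) = 0.8729

0.8729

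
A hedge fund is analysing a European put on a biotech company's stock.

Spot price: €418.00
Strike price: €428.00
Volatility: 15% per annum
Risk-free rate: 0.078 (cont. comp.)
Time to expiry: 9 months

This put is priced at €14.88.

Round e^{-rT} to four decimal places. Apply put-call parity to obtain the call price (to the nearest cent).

exp(−rT) = exp(−0.078·0.75) = 0.9432
Put-call parity: C − P = S − K·e^(−rT) = 418 − 428·0.9432 = 418 − 403.6896 = 14.3104
C = P + (C − P) = 14.88 + (14.3104) = 29.1904

€29.19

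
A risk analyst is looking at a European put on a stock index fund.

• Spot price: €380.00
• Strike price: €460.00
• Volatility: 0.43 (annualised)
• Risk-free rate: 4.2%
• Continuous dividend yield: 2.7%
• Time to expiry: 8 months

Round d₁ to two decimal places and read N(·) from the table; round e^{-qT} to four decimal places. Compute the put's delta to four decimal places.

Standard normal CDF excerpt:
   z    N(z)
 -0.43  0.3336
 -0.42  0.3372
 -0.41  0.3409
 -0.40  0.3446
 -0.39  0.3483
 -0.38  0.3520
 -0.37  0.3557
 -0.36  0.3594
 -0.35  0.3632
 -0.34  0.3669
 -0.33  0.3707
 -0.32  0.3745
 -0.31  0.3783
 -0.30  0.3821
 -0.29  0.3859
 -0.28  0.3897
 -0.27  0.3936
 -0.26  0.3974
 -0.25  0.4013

T = 0.6667;  σ√T = 0.3511
d₁ = [ln(380/460) + (0.042 − 0.027 + 0.43²/2)·0.6667] / 0.3511 = [-0.1911 + 0.0716] / 0.3511 = -0.3401 ⇒ -0.34
N(d₁) = N(-0.34) = 0.3669
Δ_put = exp(−qT)·(N(d₁) − 1) = 0.9822·(0.3669 − 1) = -0.6218

-0.6218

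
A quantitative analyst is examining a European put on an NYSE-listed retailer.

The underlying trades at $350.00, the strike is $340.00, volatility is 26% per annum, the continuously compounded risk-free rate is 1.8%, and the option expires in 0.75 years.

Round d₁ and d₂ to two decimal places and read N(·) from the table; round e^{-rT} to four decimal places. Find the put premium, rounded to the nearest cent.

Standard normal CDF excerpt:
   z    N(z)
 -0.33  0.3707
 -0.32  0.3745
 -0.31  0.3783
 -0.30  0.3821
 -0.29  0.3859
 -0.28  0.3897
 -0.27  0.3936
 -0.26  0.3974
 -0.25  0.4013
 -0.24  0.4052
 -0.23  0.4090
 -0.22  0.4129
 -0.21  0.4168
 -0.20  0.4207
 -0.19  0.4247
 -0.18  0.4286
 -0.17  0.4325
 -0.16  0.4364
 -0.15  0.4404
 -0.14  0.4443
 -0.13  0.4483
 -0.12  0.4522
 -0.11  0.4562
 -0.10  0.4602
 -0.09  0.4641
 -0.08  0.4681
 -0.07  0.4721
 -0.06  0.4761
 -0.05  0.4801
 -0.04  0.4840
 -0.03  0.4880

$23.29

σ√T = 0.26 × 0.8660 = 0.2252
ln(S/K) + (r + σ²/2)T = ln(350/340) + (0.018 + 0.26²/2)·0.75 = 0.0290 + 0.0388 = 0.0678
d₁ = 0.0678 / 0.2252 = 0.3013 → 0.30
d₂ = d₁ − σ√T = 0.3013 − 0.2252 = 0.0761 → 0.08
e^(−rT) = e^(−0.018·0.75) = 0.9866
N(−d₂) = N(-0.08) = 0.4681;  N(−d₁) = N(-0.30) = 0.3821
P = 340·0.9866·0.4681 − 350·0.3821 = 157.0213 − 133.7350 = 23.2863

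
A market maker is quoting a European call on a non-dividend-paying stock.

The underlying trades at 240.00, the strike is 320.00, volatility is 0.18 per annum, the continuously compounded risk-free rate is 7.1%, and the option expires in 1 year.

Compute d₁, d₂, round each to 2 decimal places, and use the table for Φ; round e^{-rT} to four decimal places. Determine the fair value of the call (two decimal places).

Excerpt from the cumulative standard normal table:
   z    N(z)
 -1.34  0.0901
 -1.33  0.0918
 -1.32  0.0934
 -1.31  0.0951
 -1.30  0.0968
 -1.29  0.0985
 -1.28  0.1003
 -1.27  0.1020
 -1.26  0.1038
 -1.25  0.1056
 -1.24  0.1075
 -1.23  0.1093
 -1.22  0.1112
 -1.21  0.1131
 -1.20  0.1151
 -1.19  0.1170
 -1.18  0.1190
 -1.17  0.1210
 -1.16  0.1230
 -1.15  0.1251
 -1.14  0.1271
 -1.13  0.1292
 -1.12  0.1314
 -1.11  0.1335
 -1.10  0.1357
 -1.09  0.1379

σ√T = 0.18 × 1.0000 = 0.1800
d₁ = [ln(240/320) + (0.071 + ½·0.18²)·1] / (σ√T) = (-0.2877 + 0.0872) / 0.1800 = -1.1138 which rounds to -1.11
d₂ = -1.1138 − 0.1800 = -1.2938 which rounds to -1.29
exp(−rT) = exp(−0.071·1) = 0.9315
N(d₁) = N(-1.11) = 0.1335;  N(d₂) = N(-1.29) = 0.0985
C = 240·0.1335 − 320·0.9315·0.0985 = 32.0400 − 29.3609 = 2.6791

2.68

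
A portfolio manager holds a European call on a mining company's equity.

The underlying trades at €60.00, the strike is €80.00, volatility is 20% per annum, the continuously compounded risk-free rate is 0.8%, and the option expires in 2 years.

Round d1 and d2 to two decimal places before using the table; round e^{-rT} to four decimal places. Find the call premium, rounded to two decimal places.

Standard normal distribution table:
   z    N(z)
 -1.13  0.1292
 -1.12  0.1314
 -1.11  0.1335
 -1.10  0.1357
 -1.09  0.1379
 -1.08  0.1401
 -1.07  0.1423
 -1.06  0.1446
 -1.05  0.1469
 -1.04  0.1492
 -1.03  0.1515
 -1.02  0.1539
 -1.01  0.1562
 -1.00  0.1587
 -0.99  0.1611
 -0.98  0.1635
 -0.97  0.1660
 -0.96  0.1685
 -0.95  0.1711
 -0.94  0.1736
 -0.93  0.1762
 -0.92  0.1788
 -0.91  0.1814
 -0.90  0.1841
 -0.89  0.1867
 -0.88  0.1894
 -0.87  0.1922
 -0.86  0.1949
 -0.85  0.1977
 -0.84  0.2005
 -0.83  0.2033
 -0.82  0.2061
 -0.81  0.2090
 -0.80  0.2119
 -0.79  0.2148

σ√T = 0.2 × 1.4142 = 0.2828
d₁ = [ln(60/80) + (0.008 + 0.2²/2)·2] / 0.2828 = [-0.2877 + 0.0560] / 0.2828 = -0.8191 → -0.82
d₂ = d₁ − σ√T = -0.8191 − 0.2828 = -1.1020 → -1.10
exp(−rT) = exp(−0.008·2) = 0.9841
N(d₁) = N(-0.82) = 0.2061;  N(d₂) = N(-1.10) = 0.1357
C = 60·0.2061 − 80·0.9841·0.1357 = 12.3660 − 10.6834 = 1.6826

€1.68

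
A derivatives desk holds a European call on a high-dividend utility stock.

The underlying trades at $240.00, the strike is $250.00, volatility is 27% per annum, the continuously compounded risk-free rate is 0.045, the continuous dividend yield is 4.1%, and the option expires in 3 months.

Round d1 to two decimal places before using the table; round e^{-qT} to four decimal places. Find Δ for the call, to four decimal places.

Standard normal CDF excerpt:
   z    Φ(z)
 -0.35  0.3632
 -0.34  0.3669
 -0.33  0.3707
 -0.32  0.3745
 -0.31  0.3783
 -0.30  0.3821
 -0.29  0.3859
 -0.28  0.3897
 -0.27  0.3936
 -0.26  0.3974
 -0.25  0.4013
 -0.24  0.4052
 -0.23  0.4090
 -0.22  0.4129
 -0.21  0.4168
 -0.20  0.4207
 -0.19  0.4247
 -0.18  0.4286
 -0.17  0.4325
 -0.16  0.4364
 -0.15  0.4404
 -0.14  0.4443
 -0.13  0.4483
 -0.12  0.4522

T = 0.25;  σ√T = 0.1350
d₁ = [ln(240/250) + (0.045 − 0.041 + 0.27²/2)·0.25] / 0.1350 = [-0.0408 + 0.0101] / 0.1350 = -0.2275 ⇒ -0.23
N(d₁) = N(-0.23) = 0.4090
Δ_call = exp(−qT)·N(d₁) = 0.9898·0.4090 = 0.4048

0.4048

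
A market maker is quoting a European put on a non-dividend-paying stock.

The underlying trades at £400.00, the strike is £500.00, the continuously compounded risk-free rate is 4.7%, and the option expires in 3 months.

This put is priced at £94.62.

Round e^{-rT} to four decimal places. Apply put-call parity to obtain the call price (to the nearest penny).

exp(−rT) = exp(−0.047·0.25) = 0.9883
Put-call parity: C − P = S − K·e^(−rT) = 400 − 500·0.9883 = 400 − 494.1500 = -94.1500
C = P + (C − P) = 94.62 + (-94.1500) = 0.4700

£0.47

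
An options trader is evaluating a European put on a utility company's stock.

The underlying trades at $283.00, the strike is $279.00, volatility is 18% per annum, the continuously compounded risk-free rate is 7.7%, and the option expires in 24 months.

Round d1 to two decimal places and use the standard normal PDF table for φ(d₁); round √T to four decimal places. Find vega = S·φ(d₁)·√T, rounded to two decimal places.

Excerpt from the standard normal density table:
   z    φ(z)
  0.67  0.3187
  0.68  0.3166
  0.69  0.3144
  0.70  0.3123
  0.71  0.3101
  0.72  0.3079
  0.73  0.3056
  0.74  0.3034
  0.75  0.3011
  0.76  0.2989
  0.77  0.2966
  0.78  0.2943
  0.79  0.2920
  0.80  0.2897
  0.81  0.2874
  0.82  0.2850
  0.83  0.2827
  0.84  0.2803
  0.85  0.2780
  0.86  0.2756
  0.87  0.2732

σ√T = 0.18 × 1.4142 = 0.2546
d₁ = [ln(283/279) + (0.077 + 0.18²/2)·2] / 0.2546 = [0.0142 + 0.1864] / 0.2546 = 0.7882 ≈ 0.79
√T = √2 = 1.4142
φ(d₁) = φ(0.79) = 0.2920
vega = S·φ(d₁)·√T = 283·0.2920·1.4142 = 116.8638
(The call has the same vega.)

116.86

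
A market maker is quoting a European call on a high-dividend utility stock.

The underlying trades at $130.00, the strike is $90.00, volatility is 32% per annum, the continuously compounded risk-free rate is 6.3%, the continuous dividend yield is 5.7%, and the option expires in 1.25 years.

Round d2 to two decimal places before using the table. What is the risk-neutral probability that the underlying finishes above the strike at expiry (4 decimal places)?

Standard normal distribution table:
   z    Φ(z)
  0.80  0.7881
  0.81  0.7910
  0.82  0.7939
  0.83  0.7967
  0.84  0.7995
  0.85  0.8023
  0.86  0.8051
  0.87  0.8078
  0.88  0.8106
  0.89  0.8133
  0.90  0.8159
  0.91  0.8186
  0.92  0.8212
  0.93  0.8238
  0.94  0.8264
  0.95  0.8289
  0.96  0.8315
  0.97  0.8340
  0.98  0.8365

0.8078

σ√T = 0.32 × 1.1180 = 0.3578
d₁ = [ln(130/90) + (0.063 − 0.057 + 0.32²/2)·1.25] / 0.3578 = [0.3677 + 0.0715] / 0.3578 = 1.2277 which rounds to 1.23
d₂ = d₁ − σ√T = 1.2277 − 0.3578 = 0.8699 which rounds to 0.87
Pr(exercise) under Q = N(d₂) = 0.8078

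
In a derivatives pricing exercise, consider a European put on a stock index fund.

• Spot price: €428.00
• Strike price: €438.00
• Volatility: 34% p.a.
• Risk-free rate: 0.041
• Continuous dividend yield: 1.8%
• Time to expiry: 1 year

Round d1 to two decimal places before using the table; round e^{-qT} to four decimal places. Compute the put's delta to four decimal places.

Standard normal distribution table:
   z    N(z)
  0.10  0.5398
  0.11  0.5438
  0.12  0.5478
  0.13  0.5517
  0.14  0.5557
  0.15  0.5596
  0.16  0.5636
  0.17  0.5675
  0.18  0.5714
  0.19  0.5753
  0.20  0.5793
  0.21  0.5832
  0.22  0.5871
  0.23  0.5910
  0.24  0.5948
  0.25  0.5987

σ√T = 0.34 × 1.0000 = 0.3400
ln(S/K) + (r − q + σ²/2)T = ln(428/438) + (0.041 − 0.018 + 0.34²/2)·1 = -0.0231 + 0.0808 = 0.0577
d₁ = 0.0577 / 0.3400 = 0.1697 → 0.17
N(d₁) = N(0.17) = 0.5675
Δ_put = e^(−qT)·(N(d₁) − 1) = 0.9822·(0.5675 − 1) = -0.4248

-0.4248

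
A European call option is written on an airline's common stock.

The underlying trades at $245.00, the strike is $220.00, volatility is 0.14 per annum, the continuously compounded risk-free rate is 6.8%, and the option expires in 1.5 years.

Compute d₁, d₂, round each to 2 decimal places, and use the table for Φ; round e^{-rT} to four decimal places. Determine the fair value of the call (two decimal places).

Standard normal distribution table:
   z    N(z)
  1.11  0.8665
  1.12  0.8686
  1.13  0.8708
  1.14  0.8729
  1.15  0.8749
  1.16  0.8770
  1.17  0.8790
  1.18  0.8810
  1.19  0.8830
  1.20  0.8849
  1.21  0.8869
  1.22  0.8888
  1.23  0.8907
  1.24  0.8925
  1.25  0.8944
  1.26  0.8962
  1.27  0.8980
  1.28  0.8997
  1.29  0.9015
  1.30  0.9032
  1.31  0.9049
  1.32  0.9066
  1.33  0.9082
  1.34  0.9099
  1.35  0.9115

σ√T = 0.14·√1.5 = 0.1715
ln(S/K) + (r + σ²/2)T = ln(245/220) + (0.068 + 0.14²/2)·1.5 = 0.1076 + 0.1167 = 0.2243
d₁ = 0.2243 / 0.1715 = 1.3083 ≈ 1.31
d₂ = d₁ − σ√T = 1.3083 − 0.1715 = 1.1369 ≈ 1.14
e^(−rT) = e^(−0.068·1.5) = 0.9030
C = 245·N(1.31) − 220·0.9030·N(1.14) = 245·0.9049 − 220·0.9030·0.8729 = 221.7005 − 173.4103 = 48.2902

$48.29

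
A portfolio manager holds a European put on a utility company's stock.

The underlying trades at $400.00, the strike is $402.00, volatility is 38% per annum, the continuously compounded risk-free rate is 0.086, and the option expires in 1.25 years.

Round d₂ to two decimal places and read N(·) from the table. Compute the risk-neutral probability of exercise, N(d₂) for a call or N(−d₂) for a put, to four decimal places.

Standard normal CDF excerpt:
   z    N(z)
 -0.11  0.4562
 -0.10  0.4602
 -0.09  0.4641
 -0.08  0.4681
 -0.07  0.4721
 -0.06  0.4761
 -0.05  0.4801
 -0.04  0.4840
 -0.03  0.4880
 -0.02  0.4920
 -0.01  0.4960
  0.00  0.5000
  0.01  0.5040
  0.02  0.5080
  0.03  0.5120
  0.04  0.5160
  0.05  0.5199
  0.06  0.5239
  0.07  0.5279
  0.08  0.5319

T = 1.25;  σ√T = 0.4249
d₁ = [ln(400/402) + (0.086 + 0.38²/2)·1.25] / 0.4249 = [-0.0050 + 0.1978] / 0.4249 = 0.4537 ⇒ 0.45
d₂ = d₁ − σ√T = 0.4537 − 0.4249 = 0.0289 ⇒ 0.03
Risk-neutral Pr[S_T < K] = N(−d₂) = N(-0.03) = 0.4880

0.4880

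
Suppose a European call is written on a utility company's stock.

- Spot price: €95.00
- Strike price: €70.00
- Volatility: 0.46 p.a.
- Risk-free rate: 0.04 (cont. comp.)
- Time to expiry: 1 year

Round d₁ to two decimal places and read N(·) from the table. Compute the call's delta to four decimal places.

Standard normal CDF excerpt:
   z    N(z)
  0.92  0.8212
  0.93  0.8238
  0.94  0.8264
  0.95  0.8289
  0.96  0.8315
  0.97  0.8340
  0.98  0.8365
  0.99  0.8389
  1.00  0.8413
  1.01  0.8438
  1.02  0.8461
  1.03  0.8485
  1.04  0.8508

0.8365

T = 1;  σ√T = 0.4600
d₁ = [ln(95/70) + (0.04 + ½·0.46²)·1] / (σ√T) = (0.3054 + 0.1458) / 0.4600 = 0.9808 ⇒ 0.98
N(d₁) = N(0.98) = 0.8365
Δ_call = N(d₁) = 0.8365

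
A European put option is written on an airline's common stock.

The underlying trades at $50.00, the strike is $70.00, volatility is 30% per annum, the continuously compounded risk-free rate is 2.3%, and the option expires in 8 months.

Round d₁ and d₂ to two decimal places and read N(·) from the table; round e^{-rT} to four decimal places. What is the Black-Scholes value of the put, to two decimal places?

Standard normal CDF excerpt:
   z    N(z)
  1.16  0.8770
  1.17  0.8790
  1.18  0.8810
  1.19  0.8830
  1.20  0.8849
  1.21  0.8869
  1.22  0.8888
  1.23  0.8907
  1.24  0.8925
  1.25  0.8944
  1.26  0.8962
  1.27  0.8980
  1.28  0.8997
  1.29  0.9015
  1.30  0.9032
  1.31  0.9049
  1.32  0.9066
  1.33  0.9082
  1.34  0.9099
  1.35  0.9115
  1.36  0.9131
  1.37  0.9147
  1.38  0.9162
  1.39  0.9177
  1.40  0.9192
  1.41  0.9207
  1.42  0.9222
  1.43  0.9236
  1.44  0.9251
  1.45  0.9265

σ√T = 0.3 × 0.8165 = 0.2449
d₁ = [ln(50/70) + (0.023 + 0.3²/2)·0.6667] / 0.2449 = [-0.3365 + 0.0453] / 0.2449 = -1.1886 which rounds to -1.19
d₂ = d₁ − σ√T = -1.1886 − 0.2449 = -1.4335 which rounds to -1.43
exp(−rT) = exp(−0.023·0.6667) = 0.9848
N(−d₂) = N(1.43) = 0.9236;  N(−d₁) = N(1.19) = 0.8830
P = 70·0.9848·0.9236 − 50·0.8830 = 63.6693 − 44.1500 = 19.5193

$19.52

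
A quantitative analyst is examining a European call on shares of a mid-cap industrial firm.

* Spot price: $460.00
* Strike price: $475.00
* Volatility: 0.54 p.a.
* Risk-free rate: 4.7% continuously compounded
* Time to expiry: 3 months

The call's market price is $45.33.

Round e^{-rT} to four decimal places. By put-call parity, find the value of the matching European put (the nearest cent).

exp(−rT) = exp(−0.047·0.25) = 0.9883
Put-call parity: C − P = S − K·e^(−rT) = 460 − 475·0.9883 = 460 − 469.4425 = -9.4425
P = C − (C − P) = 45.33 − (-9.4425) = 54.7725

$54.77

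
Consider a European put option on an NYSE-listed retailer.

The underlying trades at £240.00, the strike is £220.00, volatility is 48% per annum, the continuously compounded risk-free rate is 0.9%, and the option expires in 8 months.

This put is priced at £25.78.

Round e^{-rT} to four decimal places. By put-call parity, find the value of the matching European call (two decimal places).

exp(−rT) = exp(−0.009·0.6667) = 0.9940
Put-call parity: C − P = S − K·e^(−rT) = 240 − 220·0.9940 = 240 − 218.6800 = 21.3200
C = P + (C − P) = 25.78 + (21.3200) = 47.1000

£47.10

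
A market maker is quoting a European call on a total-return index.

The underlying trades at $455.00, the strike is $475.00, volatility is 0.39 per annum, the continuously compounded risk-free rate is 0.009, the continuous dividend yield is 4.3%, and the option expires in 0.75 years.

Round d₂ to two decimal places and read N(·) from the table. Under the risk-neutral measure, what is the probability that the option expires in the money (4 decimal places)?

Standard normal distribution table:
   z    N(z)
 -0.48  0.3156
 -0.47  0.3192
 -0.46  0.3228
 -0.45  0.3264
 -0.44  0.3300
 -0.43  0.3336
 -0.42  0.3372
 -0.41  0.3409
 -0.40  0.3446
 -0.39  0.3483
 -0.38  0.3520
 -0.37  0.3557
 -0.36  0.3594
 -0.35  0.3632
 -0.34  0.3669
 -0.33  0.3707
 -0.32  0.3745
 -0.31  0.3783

0.3557

T = 0.75;  σ√T = 0.3377
ln(S/K) + (r − q + σ²/2)T = ln(455/475) + (0.009 − 0.043 + 0.39²/2)·0.75 = -0.0430 + 0.0315 = -0.0115
d₁ = -0.0115 / 0.3377 = -0.0340 ⇒ -0.03
d₂ = d₁ − σ√T = -0.0340 − 0.3377 = -0.3717 ⇒ -0.37
Risk-neutral Pr[S_T > K] = N(d₂) = N(-0.37) = 0.3557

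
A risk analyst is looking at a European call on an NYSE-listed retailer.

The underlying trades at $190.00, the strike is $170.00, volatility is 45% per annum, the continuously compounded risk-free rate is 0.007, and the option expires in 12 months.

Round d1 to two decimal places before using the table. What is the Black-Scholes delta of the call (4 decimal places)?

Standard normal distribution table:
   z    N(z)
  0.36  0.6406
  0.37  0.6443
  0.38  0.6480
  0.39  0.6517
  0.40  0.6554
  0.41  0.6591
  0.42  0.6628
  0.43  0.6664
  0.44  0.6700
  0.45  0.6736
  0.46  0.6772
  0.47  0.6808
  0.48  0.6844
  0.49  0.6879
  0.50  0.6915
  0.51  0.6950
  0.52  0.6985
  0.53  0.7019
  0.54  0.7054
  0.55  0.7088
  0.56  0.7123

0.6879

σ√T = 0.45·√1 = 0.4500
d₁ = [ln(190/170) + (0.007 + 0.45²/2)·1] / 0.4500 = [0.1112 + 0.1083] / 0.4500 = 0.4877 ⇒ 0.49
N(d₁) = N(0.49) = 0.6879
Δ_call = N(d₁) = 0.6879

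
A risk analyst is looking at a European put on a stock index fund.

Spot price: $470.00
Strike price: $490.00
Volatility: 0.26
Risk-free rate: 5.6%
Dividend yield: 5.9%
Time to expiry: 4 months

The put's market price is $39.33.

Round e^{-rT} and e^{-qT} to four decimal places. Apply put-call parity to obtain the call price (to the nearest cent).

e^(−qT) = e^(−0.059·0.3333) = 0.9805;  e^(−rT) = e^(−0.056·0.3333) = 0.9815
Put-call parity: C − P = S·e^(−qT) − K·e^(−rT) = 470·0.9805 − 490·0.9815 = 460.8350 − 480.9350 = -20.1000
C = P + (C − P) = 39.33 + (-20.1000) = 19.2300

$19.23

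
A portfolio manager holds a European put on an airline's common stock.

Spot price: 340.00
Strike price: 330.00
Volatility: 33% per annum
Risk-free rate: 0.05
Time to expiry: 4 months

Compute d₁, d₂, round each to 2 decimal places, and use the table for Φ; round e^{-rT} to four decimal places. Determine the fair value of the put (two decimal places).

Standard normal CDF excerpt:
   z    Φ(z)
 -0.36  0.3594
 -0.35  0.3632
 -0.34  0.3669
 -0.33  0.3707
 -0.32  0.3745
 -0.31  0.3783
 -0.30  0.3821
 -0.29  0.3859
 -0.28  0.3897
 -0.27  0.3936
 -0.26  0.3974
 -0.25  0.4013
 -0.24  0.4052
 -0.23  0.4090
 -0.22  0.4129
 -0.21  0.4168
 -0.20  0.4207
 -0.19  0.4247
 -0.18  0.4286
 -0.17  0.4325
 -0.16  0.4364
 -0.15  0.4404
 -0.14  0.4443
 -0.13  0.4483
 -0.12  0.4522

σ√T = 0.33·√0.3333 = 0.1905
d₁ = [ln(340/330) + (0.05 + 0.33²/2)·0.3333] / 0.1905 = [0.0299 + 0.0348] / 0.1905 = 0.3394 which rounds to 0.34
d₂ = d₁ − σ√T = 0.3394 − 0.1905 = 0.1489 which rounds to 0.15
e^(−rT) = e^(−0.05·0.3333) = 0.9835
P = 330·0.9835·N(-0.15) − 340·N(-0.34) = 330·0.9835·0.4404 − 340·0.3669 = 142.9340 − 124.7460 = 18.1880

18.19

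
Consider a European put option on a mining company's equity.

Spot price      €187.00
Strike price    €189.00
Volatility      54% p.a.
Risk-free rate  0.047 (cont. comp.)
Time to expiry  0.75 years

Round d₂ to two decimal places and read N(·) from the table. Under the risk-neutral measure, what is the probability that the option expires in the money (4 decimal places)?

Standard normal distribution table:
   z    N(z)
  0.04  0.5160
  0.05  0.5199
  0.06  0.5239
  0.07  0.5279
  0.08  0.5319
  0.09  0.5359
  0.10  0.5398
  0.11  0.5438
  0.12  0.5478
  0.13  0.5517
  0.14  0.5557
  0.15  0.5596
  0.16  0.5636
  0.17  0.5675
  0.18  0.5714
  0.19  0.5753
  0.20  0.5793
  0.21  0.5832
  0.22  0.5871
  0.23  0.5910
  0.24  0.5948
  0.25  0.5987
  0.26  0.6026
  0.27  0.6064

T = 0.75;  σ√T = 0.4677
d₁ = [ln(187/189) + (0.047 + ½·0.54²)·0.75] / (σ√T) = (-0.0106 + 0.1446) / 0.4677 = 0.2865 → 0.29
d₂ = 0.2865 − 0.4677 = -0.1812 → -0.18
Risk-neutral Pr[S_T < K] = N(−d₂) = N(0.18) = 0.5714

0.5714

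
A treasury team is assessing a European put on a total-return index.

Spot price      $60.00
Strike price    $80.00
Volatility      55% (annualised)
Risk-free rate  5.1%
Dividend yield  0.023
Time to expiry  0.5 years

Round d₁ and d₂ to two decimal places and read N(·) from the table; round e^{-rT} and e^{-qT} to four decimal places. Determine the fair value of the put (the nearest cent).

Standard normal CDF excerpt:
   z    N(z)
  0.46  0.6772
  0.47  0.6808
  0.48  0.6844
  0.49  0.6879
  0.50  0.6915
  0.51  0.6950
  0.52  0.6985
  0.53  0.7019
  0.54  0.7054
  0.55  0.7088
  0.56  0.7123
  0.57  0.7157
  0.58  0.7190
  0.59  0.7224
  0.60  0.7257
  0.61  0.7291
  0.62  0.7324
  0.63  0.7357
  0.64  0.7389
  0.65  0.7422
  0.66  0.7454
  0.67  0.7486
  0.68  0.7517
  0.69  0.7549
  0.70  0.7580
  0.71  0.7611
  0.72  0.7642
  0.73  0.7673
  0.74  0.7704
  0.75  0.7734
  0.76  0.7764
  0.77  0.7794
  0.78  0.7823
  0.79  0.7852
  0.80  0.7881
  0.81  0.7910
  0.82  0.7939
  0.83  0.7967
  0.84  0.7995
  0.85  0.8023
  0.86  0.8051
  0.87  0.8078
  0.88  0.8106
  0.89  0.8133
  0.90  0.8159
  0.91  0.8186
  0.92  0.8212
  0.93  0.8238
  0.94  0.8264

$22.40

σ√T = 0.55·√0.5 = 0.3889
d₁ = [ln(60/80) + (0.051 − 0.023 + 0.55²/2)·0.5] / 0.3889 = [-0.2877 + 0.0896] / 0.3889 = -0.5093 ⇒ -0.51
d₂ = d₁ − σ√T = -0.5093 − 0.3889 = -0.8982 ⇒ -0.90
exp(−qT) = exp(−0.023·0.5) = 0.9886;  exp(−rT) = exp(−0.051·0.5) = 0.9748
P = 80·0.9748·N(0.90) − 60·0.9886·N(0.51) = 80·0.9748·0.8159 − 60·0.9886·0.6950 = 63.6271 − 41.2246 = 22.4025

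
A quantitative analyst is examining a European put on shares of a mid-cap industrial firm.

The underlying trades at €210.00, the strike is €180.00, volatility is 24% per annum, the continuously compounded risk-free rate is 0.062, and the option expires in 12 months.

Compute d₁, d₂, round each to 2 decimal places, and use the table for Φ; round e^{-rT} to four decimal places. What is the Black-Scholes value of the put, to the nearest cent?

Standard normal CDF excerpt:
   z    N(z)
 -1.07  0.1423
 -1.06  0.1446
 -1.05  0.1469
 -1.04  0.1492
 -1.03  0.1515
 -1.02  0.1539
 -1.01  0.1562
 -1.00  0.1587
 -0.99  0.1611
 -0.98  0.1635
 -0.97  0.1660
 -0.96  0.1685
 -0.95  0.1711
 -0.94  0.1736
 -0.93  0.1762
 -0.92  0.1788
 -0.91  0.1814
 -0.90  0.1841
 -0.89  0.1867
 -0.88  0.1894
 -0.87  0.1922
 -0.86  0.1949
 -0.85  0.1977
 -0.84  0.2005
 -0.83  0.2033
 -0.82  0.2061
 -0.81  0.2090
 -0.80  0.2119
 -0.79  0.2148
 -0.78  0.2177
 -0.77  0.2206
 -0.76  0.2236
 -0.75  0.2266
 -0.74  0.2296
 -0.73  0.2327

T = 1;  σ√T = 0.2400
d₁ = [ln(210/180) + (0.062 + 0.24²/2)·1] / 0.2400 = [0.1542 + 0.0908] / 0.2400 = 1.0206 ≈ 1.02
d₂ = d₁ − σ√T = 1.0206 − 0.2400 = 0.7806 ≈ 0.78
exp(−rT) = exp(−0.062·1) = 0.9399
N(−d₂) = N(-0.78) = 0.2177;  N(−d₁) = N(-1.02) = 0.1539
P = 180·0.9399·0.2177 − 210·0.1539 = 36.8309 − 32.3190 = 4.5119

€4.51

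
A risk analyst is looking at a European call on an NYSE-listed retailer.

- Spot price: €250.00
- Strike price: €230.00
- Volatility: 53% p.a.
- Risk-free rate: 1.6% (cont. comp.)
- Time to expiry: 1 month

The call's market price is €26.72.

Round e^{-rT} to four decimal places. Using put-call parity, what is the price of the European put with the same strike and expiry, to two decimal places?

€6.42

e^(−rT) = e^(−0.016·0.08333) = 0.9987
Put-call parity: C − P = S − K·e^(−rT) = 250 − 230·0.9987 = 250 − 229.7010 = 20.2990
P = C − (C − P) = 26.72 − (20.2990) = 6.4210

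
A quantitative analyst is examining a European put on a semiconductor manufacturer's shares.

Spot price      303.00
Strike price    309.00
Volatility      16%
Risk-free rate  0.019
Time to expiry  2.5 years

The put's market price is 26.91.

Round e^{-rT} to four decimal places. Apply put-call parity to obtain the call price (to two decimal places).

35.25

e^(−rT) = e^(−0.019·2.5) = 0.9536
Put-call parity: C − P = S − K·e^(−rT) = 303 − 309·0.9536 = 303 − 294.6624 = 8.3376
C = P + (C − P) = 26.91 + (8.3376) = 35.2476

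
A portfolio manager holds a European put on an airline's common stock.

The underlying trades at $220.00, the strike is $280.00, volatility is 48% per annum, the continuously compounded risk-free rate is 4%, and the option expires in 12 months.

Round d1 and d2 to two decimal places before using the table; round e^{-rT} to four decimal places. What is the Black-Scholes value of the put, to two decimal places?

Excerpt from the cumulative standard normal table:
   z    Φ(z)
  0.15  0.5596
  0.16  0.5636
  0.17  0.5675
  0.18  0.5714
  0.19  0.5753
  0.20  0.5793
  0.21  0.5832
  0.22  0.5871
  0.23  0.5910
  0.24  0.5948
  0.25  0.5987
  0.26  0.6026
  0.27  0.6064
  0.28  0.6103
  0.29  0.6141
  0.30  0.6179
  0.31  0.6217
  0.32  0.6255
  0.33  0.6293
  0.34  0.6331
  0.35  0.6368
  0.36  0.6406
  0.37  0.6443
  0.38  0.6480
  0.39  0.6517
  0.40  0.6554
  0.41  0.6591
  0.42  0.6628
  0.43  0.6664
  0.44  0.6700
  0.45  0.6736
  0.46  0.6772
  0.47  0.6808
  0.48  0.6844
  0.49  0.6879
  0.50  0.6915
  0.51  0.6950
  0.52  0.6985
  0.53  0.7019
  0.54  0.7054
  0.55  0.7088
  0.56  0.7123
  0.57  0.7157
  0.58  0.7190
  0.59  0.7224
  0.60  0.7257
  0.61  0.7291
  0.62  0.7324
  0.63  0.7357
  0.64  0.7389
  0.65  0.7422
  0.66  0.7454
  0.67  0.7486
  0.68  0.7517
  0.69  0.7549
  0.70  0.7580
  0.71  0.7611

$74.82

σ√T = 0.48·√1 = 0.4800
d₁ = [ln(220/280) + (0.04 + ½·0.48²)·1] / (σ√T) = (-0.2412 + 0.1552) / 0.4800 = -0.1791 ≈ -0.18
d₂ = -0.1791 − 0.4800 = -0.6591 ≈ -0.66
e^(−rT) = e^(−0.04·1) = 0.9608
N(−d₂) = N(0.66) = 0.7454;  N(−d₁) = N(0.18) = 0.5714
P = 280·0.9608·0.7454 − 220·0.5714 = 200.5305 − 125.7080 = 74.8225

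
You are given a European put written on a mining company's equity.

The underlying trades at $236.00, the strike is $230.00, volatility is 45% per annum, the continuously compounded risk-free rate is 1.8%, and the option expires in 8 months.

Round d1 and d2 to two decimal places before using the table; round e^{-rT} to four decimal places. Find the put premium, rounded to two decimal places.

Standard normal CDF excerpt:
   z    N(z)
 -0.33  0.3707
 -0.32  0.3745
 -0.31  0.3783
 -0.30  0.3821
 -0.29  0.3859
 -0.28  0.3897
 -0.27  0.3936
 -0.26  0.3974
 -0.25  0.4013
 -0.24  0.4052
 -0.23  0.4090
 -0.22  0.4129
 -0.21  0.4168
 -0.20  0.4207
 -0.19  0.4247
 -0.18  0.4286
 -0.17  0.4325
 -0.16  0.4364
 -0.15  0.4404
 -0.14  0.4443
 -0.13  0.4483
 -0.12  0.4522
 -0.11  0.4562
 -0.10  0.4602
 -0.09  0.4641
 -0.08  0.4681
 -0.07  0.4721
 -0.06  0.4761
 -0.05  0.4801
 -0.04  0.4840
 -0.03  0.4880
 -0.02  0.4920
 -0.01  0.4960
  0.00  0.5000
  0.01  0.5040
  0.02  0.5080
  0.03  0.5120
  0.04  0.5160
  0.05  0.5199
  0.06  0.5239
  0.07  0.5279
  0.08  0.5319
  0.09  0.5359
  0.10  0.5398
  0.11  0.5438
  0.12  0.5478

$29.81

σ√T = 0.45 × 0.8165 = 0.3674
d₁ = [ln(236/230) + (0.018 + 0.45²/2)·0.6667] / 0.3674 = [0.0258 + 0.0795] / 0.3674 = 0.2865 → 0.29
d₂ = d₁ − σ√T = 0.2865 − 0.3674 = -0.0810 → -0.08
e^(−rT) = e^(−0.018·0.6667) = 0.9881
P = 230·0.9881·N(0.08) − 236·N(-0.29) = 230·0.9881·0.5319 − 236·0.3859 = 120.8812 − 91.0724 = 29.8088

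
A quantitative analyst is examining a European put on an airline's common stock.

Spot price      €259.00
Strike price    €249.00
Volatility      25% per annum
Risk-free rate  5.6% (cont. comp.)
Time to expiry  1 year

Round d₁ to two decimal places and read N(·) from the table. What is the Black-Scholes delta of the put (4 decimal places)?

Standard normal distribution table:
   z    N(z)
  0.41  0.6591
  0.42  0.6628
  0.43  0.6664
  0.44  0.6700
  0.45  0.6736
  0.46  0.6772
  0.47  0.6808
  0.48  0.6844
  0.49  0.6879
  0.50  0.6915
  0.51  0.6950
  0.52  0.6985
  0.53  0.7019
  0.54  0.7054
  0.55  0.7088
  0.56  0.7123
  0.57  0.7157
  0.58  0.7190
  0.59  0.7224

-0.3050

σ√T = 0.25·√1 = 0.2500
ln(S/K) + (r + σ²/2)T = ln(259/249) + (0.056 + 0.25²/2)·1 = 0.0394 + 0.0872 = 0.1266
d₁ = 0.1266 / 0.2500 = 0.5065 which rounds to 0.51
N(d₁) = N(0.51) = 0.6950
Δ_put = N(d₁) − 1 = 0.6950 − 1 = -0.3050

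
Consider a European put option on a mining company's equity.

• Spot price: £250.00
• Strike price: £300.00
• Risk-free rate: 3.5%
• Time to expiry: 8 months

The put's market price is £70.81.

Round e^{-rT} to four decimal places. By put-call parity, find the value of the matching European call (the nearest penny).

e^(−rT) = e^(−0.035·0.6667) = 0.9769
Put-call parity: C − P = S − K·e^(−rT) = 250 − 300·0.9769 = 250 − 293.0700 = -43.0700
C = P + (C − P) = 70.81 + (-43.0700) = 27.7400

£27.74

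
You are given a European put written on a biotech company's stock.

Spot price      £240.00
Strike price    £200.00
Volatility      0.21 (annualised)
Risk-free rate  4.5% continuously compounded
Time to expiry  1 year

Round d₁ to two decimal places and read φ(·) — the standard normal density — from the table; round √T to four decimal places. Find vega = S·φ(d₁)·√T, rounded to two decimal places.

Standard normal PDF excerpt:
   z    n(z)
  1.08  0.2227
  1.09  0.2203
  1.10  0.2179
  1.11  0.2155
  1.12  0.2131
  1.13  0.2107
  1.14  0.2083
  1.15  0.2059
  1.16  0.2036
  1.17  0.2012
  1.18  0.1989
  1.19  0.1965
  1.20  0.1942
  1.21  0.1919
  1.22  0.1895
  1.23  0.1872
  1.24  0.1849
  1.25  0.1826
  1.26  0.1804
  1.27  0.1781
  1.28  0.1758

47.16

T = 1;  σ√T = 0.2100
d₁ = [ln(240/200) + (0.045 + ½·0.21²)·1] / (σ√T) = (0.1823 + 0.0670) / 0.2100 = 1.1875 ≈ 1.19
√T = √1 = 1.0000
φ(d₁) = φ(1.19) = 0.1965
vega = S·φ(d₁)·√T = 240·0.1965·1.0000 = 47.1600
(Vega is the same for a European call and put with the same parameters.)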